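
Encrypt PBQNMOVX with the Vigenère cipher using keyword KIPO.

Repeat the key across the message: KIPOKIPO
P(15)+K(10): 25 → Z
B(1)+I(8): 9 → J
Q(16)+P(15): 31≡5 → F
N(13)+O(14): 27≡1 → B
M(12)+K(10): 22 → W
O(14)+I(8): 22 → W
V(21)+P(15): 36≡10 → K
X(23)+O(14): 37≡11 → L

ZJFBWWKL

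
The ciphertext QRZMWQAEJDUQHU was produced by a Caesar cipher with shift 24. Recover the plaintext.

Q(16): 16−24=-8≡18 → S
R(17): 17−24=-7≡19 → T
Z(25): 25−24=1 → B
M(12): 12−24=-12≡14 → O
W(22): 22−24=-2≡24 → Y
Q(16): 16−24=-8≡18 → S
A(0): 0−24=-24≡2 → C
E(4): 4−24=-20≡6 → G
J(9): 9−24=-15≡11 → L
D(3): 3−24=-21≡5 → F
U(20): 20−24=-4≡22 → W
Q(16): 16−24=-8≡18 → S
H(7): 7−24=-17≡9 → J
U(20): 20−24=-4≡22 → W

STBOYSCGLFWSJW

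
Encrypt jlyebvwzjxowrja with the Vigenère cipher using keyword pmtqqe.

Repeat the key across the message: pmtqqepmtqqepmt
j(9)+p(15): 24 → y
l(11)+m(12): 23 → x
y(24)+t(19): 43≡17 → r
e(4)+q(16): 20 → u
b(1)+q(16): 17 → r
v(21)+e(4): 25 → z
w(22)+p(15): 37≡11 → l
z(25)+m(12): 37≡11 → l
j(9)+t(19): 28≡2 → c
x(23)+q(16): 39≡13 → n
o(14)+q(16): 30≡4 → e
w(22)+e(4): 26≡0 → a
r(17)+p(15): 32≡6 → g
j(9)+m(12): 21 → v
a(0)+t(19): 19 → t

yxrurzllcneagvt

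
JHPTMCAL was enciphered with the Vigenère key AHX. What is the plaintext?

JASTFFAE

Repeat the key across the ciphertext: AHXAHXAH
J(9)−A(0): 9 → J
H(7)−H(7): 0 → A
P(15)−X(23): -8≡18 → S
T(19)−A(0): 19 → T
M(12)−H(7): 5 → F
C(2)−X(23): -21≡5 → F
A(0)−A(0): 0 → A
L(11)−H(7): 4 → E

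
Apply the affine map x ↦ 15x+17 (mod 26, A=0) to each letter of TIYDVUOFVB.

T(19): 15·19+17=302≡16 → Q
I(8): 15·8+17=137≡7 → H
Y(24): 15·24+17=377≡13 → N
D(3): 15·3+17=62≡10 → K
V(21): 15·21+17=332≡20 → U
U(20): 15·20+17=317≡5 → F
O(14): 15·14+17=227≡19 → T
F(5): 15·5+17=92≡14 → O
V(21): 15·21+17=332≡20 → U
B(1): 15·1+17=32≡6 → G

QHNKUFTOUG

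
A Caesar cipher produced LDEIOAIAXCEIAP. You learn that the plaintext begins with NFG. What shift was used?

24

From the crib: L(11)−N(13)=-2≡24, so the shift is 24.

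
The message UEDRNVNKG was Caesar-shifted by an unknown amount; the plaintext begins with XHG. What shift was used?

From the crib: U(20)−X(23)=-3≡23, so the shift is 23.

23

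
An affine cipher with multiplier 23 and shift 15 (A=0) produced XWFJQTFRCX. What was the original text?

The inverse of 23 mod 26 is 17, since 23·17=391≡1. Apply D(y)=17·(y−15) mod 26:
X(23): 17·(23−15)=136≡6 → G
W(22): 17·(22−15)=119≡15 → P
F(5): 17·(5−15)=-170≡12 → M
J(9): 17·(9−15)=-102≡2 → C
Q(16): 17·(16−15)=17 → R
T(19): 17·(19−15)=68≡16 → Q
F(5): 17·(5−15)=-170≡12 → M
R(17): 17·(17−15)=34≡8 → I
C(2): 17·(2−15)=-221≡13 → N
X(23): 17·(23−15)=136≡6 → G

GPMCRQMING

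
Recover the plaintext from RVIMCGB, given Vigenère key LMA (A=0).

Repeat the key across the ciphertext: LMALMAL
R(17)−L(11): 6 → G
V(21)−M(12): 9 → J
I(8)−A(0): 8 → I
M(12)−L(11): 1 → B
C(2)−M(12): -10≡16 → Q
G(6)−A(0): 6 → G
B(1)−L(11): -10≡16 → Q

GJIBQGQ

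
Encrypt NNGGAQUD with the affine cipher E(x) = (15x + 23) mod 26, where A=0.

KKJJXDLQ

N(13): 15·13+23=218≡10 → K
N(13): 15·13+23=218≡10 → K
G(6): 15·6+23=113≡9 → J
G(6): 15·6+23=113≡9 → J
A(0): 15·0+23=23 → X
Q(16): 15·16+23=263≡3 → D
U(20): 15·20+23=323≡11 → L
D(3): 15·3+23=68≡16 → Q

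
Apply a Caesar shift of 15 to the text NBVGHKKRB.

N(13): 13+15=28≡2 → C
B(1): 1+15=16 → Q
V(21): 21+15=36≡10 → K
G(6): 6+15=21 → V
H(7): 7+15=22 → W
K(10): 10+15=25 → Z
K(10): 10+15=25 → Z
R(17): 17+15=32≡6 → G
B(1): 1+15=16 → Q

CQKVWZZGQ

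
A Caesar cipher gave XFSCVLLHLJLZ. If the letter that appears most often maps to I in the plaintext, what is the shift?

3

The most frequent ciphertext letter is L (appears 4 times).
L is position 11; I is position 8.
Shift = 3.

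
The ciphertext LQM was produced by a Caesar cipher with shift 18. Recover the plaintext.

L(11): 11−18=-7≡19 → T
Q(16): 16−18=-2≡24 → Y
M(12): 12−18=-6≡20 → U

TYU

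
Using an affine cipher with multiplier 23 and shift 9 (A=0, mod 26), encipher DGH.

D(3): 23·3+9=78≡0 → A
G(6): 23·6+9=147≡17 → R
H(7): 23·7+9=170≡14 → O

ARO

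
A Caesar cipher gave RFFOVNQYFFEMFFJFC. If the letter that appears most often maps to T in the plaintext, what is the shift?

The most frequent ciphertext letter is F (appears 7 times).
F is position 5; T is position 19.
Shift = -14≡12.

12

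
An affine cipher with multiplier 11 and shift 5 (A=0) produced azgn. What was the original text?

jqtw

The inverse of 11 mod 26 is 19, since 11·19=209≡1. Apply D(y)=19·(y−5) mod 26:
a(0): 19·(0−5)=-95≡9 → j
z(25): 19·(25−5)=380≡16 → q
g(6): 19·(6−5)=19 → t
n(13): 19·(13−5)=152≡22 → w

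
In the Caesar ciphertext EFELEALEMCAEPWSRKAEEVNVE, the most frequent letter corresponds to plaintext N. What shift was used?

The most frequent ciphertext letter is E (appears 8 times).
E is position 4; N is position 13.
Shift = -9≡17.

17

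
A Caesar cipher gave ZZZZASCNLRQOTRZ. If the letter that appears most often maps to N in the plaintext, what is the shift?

The most frequent ciphertext letter is Z (appears 5 times).
Z is position 25; N is position 13.
Shift = 12.

12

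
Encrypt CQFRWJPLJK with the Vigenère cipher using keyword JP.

LFOGFYYASZ

Repeat the key across the message: JPJPJPJPJP
C(2)+J(9): 11 → L
Q(16)+P(15): 31≡5 → F
F(5)+J(9): 14 → O
R(17)+P(15): 32≡6 → G
W(22)+J(9): 31≡5 → F
J(9)+P(15): 24 → Y
P(15)+J(9): 24 → Y
L(11)+P(15): 26≡0 → A
J(9)+J(9): 18 → S
K(10)+P(15): 25 → Z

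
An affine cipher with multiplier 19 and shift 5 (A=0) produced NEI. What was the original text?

KPH

The inverse of 19 mod 26 is 11, since 19·11=209≡1. Apply D(y)=11·(y−5) mod 26:
N(13): 11·(13−5)=88≡10 → K
E(4): 11·(4−5)=-11≡15 → P
I(8): 11·(8−5)=33≡7 → H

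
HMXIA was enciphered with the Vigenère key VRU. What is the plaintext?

MVDNJ

Repeat the key across the ciphertext: VRUVR
H(7)−V(21): -14≡12 → M
M(12)−R(17): -5≡21 → V
X(23)−U(20): 3 → D
I(8)−V(21): -13≡13 → N
A(0)−R(17): -17≡9 → J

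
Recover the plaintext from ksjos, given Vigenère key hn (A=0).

Repeat the key across the ciphertext: hnhnh
k(10)−h(7): 3 → d
s(18)−n(13): 5 → f
j(9)−h(7): 2 → c
o(14)−n(13): 1 → b
s(18)−h(7): 11 → l

dfcbl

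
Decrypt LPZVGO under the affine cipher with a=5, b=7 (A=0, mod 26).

GMOIFR

The inverse of 5 mod 26 is 21, since 5·21=105≡1. Apply D(y)=21·(y−7) mod 26:
L(11): 21·(11−7)=84≡6 → G
P(15): 21·(15−7)=168≡12 → M
Z(25): 21·(25−7)=378≡14 → O
V(21): 21·(21−7)=294≡8 → I
G(6): 21·(6−7)=-21≡5 → F
O(14): 21·(14−7)=147≡17 → R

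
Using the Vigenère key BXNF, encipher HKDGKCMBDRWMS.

Repeat the key across the message: BXNFBXNFBXNFB
H(7)+B(1): 8 → I
K(10)+X(23): 33≡7 → H
D(3)+N(13): 16 → Q
G(6)+F(5): 11 → L
K(10)+B(1): 11 → L
C(2)+X(23): 25 → Z
M(12)+N(13): 25 → Z
B(1)+F(5): 6 → G
D(3)+B(1): 4 → E
R(17)+X(23): 40≡14 → O
W(22)+N(13): 35≡9 → J
M(12)+F(5): 17 → R
S(18)+B(1): 19 → T

IHQLLZZGEOJRT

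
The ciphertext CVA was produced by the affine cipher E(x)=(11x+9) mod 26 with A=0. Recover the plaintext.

The inverse of 11 mod 26 is 19, since 11·19=209≡1. Apply D(y)=19·(y−9) mod 26:
C(2): 19·(2−9)=-133≡23 → X
V(21): 19·(21−9)=228≡20 → U
A(0): 19·(0−9)=-171≡11 → L

XUL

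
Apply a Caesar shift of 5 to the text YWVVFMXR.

DBAAKRCW

Y(24): 24+5=29≡3 → D
W(22): 22+5=27≡1 → B
V(21): 21+5=26≡0 → A
V(21): 21+5=26≡0 → A
F(5): 5+5=10 → K
M(12): 12+5=17 → R
X(23): 23+5=28≡2 → C
R(17): 17+5=22 → W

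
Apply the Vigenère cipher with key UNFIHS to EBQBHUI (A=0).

YOVJOMC

Repeat the key across the message: UNFIHSU
E(4)+U(20): 24 → Y
B(1)+N(13): 14 → O
Q(16)+F(5): 21 → V
B(1)+I(8): 9 → J
H(7)+H(7): 14 → O
U(20)+S(18): 38≡12 → M
I(8)+U(20): 28≡2 → C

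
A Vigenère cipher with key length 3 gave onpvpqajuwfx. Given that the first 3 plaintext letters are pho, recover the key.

Subtract each crib letter from the matching ciphertext letter (mod 26):
o(14)−p(15)=-1≡25 → z
n(13)−h(7)=6 → g
p(15)−o(14)=1 → b

zgb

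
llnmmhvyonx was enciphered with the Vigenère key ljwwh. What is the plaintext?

Repeat the key across the ciphertext: ljwwhljwwhl
l(11)−l(11): 0 → a
l(11)−j(9): 2 → c
n(13)−w(22): -9≡17 → r
m(12)−w(22): -10≡16 → q
m(12)−h(7): 5 → f
h(7)−l(11): -4≡22 → w
v(21)−j(9): 12 → m
y(24)−w(22): 2 → c
o(14)−w(22): -8≡18 → s
n(13)−h(7): 6 → g
x(23)−l(11): 12 → m

acrqfwmcsgm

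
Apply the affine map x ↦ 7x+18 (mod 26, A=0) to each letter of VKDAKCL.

V(21): 7·21+18=165≡9 → J
K(10): 7·10+18=88≡10 → K
D(3): 7·3+18=39≡13 → N
A(0): 7·0+18=18 → S
K(10): 7·10+18=88≡10 → K
C(2): 7·2+18=32≡6 → G
L(11): 7·11+18=95≡17 → R

JKNSKGR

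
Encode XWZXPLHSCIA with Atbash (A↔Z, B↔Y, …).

X(23) → C(2)
W(22) → D(3)
Z(25) → A(0)
X(23) → C(2)
P(15) → K(10)
L(11) → O(14)
H(7) → S(18)
S(18) → H(7)
C(2) → X(23)
I(8) → R(17)
A(0) → Z(25)

CDACKOSHXRZ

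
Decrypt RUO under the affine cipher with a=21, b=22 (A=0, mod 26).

BQM

The inverse of 21 mod 26 is 5, since 21·5=105≡1. Apply D(y)=5·(y−22) mod 26:
R(17): 5·(17−22)=-25≡1 → B
U(20): 5·(20−22)=-10≡16 → Q
O(14): 5·(14−22)=-40≡12 → M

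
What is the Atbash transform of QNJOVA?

JMQLEZ

Q(16) → J(9)
N(13) → M(12)
J(9) → Q(16)
O(14) → L(11)
V(21) → E(4)
A(0) → Z(25)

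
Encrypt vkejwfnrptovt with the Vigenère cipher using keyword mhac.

hrelimntbaoxf

Repeat the key across the message: mhacmhacmhacm
v(21)+m(12): 33≡7 → h
k(10)+h(7): 17 → r
e(4)+a(0): 4 → e
j(9)+c(2): 11 → l
w(22)+m(12): 34≡8 → i
f(5)+h(7): 12 → m
n(13)+a(0): 13 → n
r(17)+c(2): 19 → t
p(15)+m(12): 27≡1 → b
t(19)+h(7): 26≡0 → a
o(14)+a(0): 14 → o
v(21)+c(2): 23 → x
t(19)+m(12): 31≡5 → f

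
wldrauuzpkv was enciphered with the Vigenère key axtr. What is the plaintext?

wokaaxbipnc

Repeat the key across the ciphertext: axtraxtraxt
w(22)−a(0): 22 → w
l(11)−x(23): -12≡14 → o
d(3)−t(19): -16≡10 → k
r(17)−r(17): 0 → a
a(0)−a(0): 0 → a
u(20)−x(23): -3≡23 → x
u(20)−t(19): 1 → b
z(25)−r(17): 8 → i
p(15)−a(0): 15 → p
k(10)−x(23): -13≡13 → n
v(21)−t(19): 2 → c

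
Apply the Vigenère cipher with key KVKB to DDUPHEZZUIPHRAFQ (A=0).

NYEQRZJAEDZIBVPR

Repeat the key across the message: KVKBKVKBKVKBKVKB
D(3)+K(10): 13 → N
D(3)+V(21): 24 → Y
U(20)+K(10): 30≡4 → E
P(15)+B(1): 16 → Q
H(7)+K(10): 17 → R
E(4)+V(21): 25 → Z
Z(25)+K(10): 35≡9 → J
Z(25)+B(1): 26≡0 → A
U(20)+K(10): 30≡4 → E
I(8)+V(21): 29≡3 → D
P(15)+K(10): 25 → Z
H(7)+B(1): 8 → I
R(17)+K(10): 27≡1 → B
A(0)+V(21): 21 → V
F(5)+K(10): 15 → P
Q(16)+B(1): 17 → R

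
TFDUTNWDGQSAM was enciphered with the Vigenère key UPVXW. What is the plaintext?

ZQIXXTHIJUYLR

Repeat the key across the ciphertext: UPVXWUPVXWUPV
T(19)−U(20): -1≡25 → Z
F(5)−P(15): -10≡16 → Q
D(3)−V(21): -18≡8 → I
U(20)−X(23): -3≡23 → X
T(19)−W(22): -3≡23 → X
N(13)−U(20): -7≡19 → T
W(22)−P(15): 7 → H
D(3)−V(21): -18≡8 → I
G(6)−X(23): -17≡9 → J
Q(16)−W(22): -6≡20 → U
S(18)−U(20): -2≡24 → Y
A(0)−P(15): -15≡11 → L
M(12)−V(21): -9≡17 → R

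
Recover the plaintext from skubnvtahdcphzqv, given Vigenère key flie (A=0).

nzmxiklwcsulcoir

Repeat the key across the ciphertext: flieflieflieflie
s(18)−f(5): 13 → n
k(10)−l(11): -1≡25 → z
u(20)−i(8): 12 → m
b(1)−e(4): -3≡23 → x
n(13)−f(5): 8 → i
v(21)−l(11): 10 → k
t(19)−i(8): 11 → l
a(0)−e(4): -4≡22 → w
h(7)−f(5): 2 → c
d(3)−l(11): -8≡18 → s
c(2)−i(8): -6≡20 → u
p(15)−e(4): 11 → l
h(7)−f(5): 2 → c
z(25)−l(11): 14 → o
q(16)−i(8): 8 → i
v(21)−e(4): 17 → r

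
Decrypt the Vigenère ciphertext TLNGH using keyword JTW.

KSRXO

Repeat the key across the ciphertext: JTWJT
T(19)−J(9): 10 → K
L(11)−T(19): -8≡18 → S
N(13)−W(22): -9≡17 → R
G(6)−J(9): -3≡23 → X
H(7)−T(19): -12≡14 → O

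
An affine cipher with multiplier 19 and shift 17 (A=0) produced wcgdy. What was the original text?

drjcz

The inverse of 19 mod 26 is 11, since 19·11=209≡1. Apply D(y)=11·(y−17) mod 26:
w(22): 11·(22−17)=55≡3 → d
c(2): 11·(2−17)=-165≡17 → r
g(6): 11·(6−17)=-121≡9 → j
d(3): 11·(3−17)=-154≡2 → c
y(24): 11·(24−17)=77≡25 → z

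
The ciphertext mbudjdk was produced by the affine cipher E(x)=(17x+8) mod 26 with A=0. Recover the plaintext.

The inverse of 17 mod 26 is 23, since 17·23=391≡1. Apply D(y)=23·(y−8) mod 26:
m(12): 23·(12−8)=92≡14 → o
b(1): 23·(1−8)=-161≡21 → v
u(20): 23·(20−8)=276≡16 → q
d(3): 23·(3−8)=-115≡15 → p
j(9): 23·(9−8)=23 → x
d(3): 23·(3−8)=-115≡15 → p
k(10): 23·(10−8)=46≡20 → u

ovqpxpu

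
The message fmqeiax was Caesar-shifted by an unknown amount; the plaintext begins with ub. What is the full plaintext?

From the crib: f(5)−u(20)=-15≡11, so the shift is 11.
Subtract 11 from each ciphertext letter:
f(5): 5−11=-6≡20 → u
m(12): 12−11=1 → b
q(16): 16−11=5 → f
e(4): 4−11=-7≡19 → t
i(8): 8−11=-3≡23 → x
a(0): 0−11=-11≡15 → p
x(23): 23−11=12 → m

ubftxpm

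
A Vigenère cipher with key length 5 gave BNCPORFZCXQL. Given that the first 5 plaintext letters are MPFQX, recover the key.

PYXZR

Subtract each crib letter from the matching ciphertext letter (mod 26):
B(1)−M(12)=-11≡15 → P
N(13)−P(15)=-2≡24 → Y
C(2)−F(5)=-3≡23 → X
P(15)−Q(16)=-1≡25 → Z
O(14)−X(23)=-9≡17 → R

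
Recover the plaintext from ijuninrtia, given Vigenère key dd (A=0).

fgrkfkoqfx

Repeat the key across the ciphertext: dddddddddd
i(8)−d(3): 5 → f
j(9)−d(3): 6 → g
u(20)−d(3): 17 → r
n(13)−d(3): 10 → k
i(8)−d(3): 5 → f
n(13)−d(3): 10 → k
r(17)−d(3): 14 → o
t(19)−d(3): 16 → q
i(8)−d(3): 5 → f
a(0)−d(3): -3≡23 → x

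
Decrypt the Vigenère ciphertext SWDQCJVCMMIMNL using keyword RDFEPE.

Repeat the key across the ciphertext: RDFEPERDFEPERD
S(18)−R(17): 1 → B
W(22)−D(3): 19 → T
D(3)−F(5): -2≡24 → Y
Q(16)−E(4): 12 → M
C(2)−P(15): -13≡13 → N
J(9)−E(4): 5 → F
V(21)−R(17): 4 → E
C(2)−D(3): -1≡25 → Z
M(12)−F(5): 7 → H
M(12)−E(4): 8 → I
I(8)−P(15): -7≡19 → T
M(12)−E(4): 8 → I
N(13)−R(17): -4≡22 → W
L(11)−D(3): 8 → I

BTYMNFEZHITIWI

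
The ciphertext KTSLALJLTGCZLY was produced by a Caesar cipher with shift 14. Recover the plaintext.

K(10): 10−14=-4≡22 → W
T(19): 19−14=5 → F
S(18): 18−14=4 → E
L(11): 11−14=-3≡23 → X
A(0): 0−14=-14≡12 → M
L(11): 11−14=-3≡23 → X
J(9): 9−14=-5≡21 → V
L(11): 11−14=-3≡23 → X
T(19): 19−14=5 → F
G(6): 6−14=-8≡18 → S
C(2): 2−14=-12≡14 → O
Z(25): 25−14=11 → L
L(11): 11−14=-3≡23 → X
Y(24): 24−14=10 → K

WFEXMXVXFSOLXK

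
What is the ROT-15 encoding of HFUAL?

H(7): 7+15=22 → W
F(5): 5+15=20 → U
U(20): 20+15=35≡9 → J
A(0): 0+15=15 → P
L(11): 11+15=26≡0 → A

WUJPA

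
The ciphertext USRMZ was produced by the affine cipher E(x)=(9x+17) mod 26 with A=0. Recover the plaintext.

The inverse of 9 mod 26 is 3, since 9·3=27≡1. Apply D(y)=3·(y−17) mod 26:
U(20): 3·(20−17)=9 → J
S(18): 3·(18−17)=3 → D
R(17): 3·(17−17)=0 → A
M(12): 3·(12−17)=-15≡11 → L
Z(25): 3·(25−17)=24 → Y

JDALY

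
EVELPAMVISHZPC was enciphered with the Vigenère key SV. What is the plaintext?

Repeat the key across the ciphertext: SVSVSVSVSVSVSV
E(4)−S(18): -14≡12 → M
V(21)−V(21): 0 → A
E(4)−S(18): -14≡12 → M
L(11)−V(21): -10≡16 → Q
P(15)−S(18): -3≡23 → X
A(0)−V(21): -21≡5 → F
M(12)−S(18): -6≡20 → U
V(21)−V(21): 0 → A
I(8)−S(18): -10≡16 → Q
S(18)−V(21): -3≡23 → X
H(7)−S(18): -11≡15 → P
Z(25)−V(21): 4 → E
P(15)−S(18): -3≡23 → X
C(2)−V(21): -19≡7 → H

MAMQXFUAQXPEXH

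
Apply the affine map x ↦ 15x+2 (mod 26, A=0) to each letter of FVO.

ZFE

F(5): 15·5+2=77≡25 → Z
V(21): 15·21+2=317≡5 → F
O(14): 15·14+2=212≡4 → E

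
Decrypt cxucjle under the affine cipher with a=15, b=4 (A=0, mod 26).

The inverse of 15 mod 26 is 7, since 15·7=105≡1. Apply D(y)=7·(y−4) mod 26:
c(2): 7·(2−4)=-14≡12 → m
x(23): 7·(23−4)=133≡3 → d
u(20): 7·(20−4)=112≡8 → i
c(2): 7·(2−4)=-14≡12 → m
j(9): 7·(9−4)=35≡9 → j
l(11): 7·(11−4)=49≡23 → x
e(4): 7·(4−4)=0 → a

mdimjxa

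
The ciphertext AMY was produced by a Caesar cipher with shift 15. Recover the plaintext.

A(0): 0−15=-15≡11 → L
M(12): 12−15=-3≡23 → X
Y(24): 24−15=9 → J

LXJ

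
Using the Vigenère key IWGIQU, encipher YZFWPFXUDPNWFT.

Repeat the key across the message: IWGIQUIWGIQUIW
Y(24)+I(8): 32≡6 → G
Z(25)+W(22): 47≡21 → V
F(5)+G(6): 11 → L
W(22)+I(8): 30≡4 → E
P(15)+Q(16): 31≡5 → F
F(5)+U(20): 25 → Z
X(23)+I(8): 31≡5 → F
U(20)+W(22): 42≡16 → Q
D(3)+G(6): 9 → J
P(15)+I(8): 23 → X
N(13)+Q(16): 29≡3 → D
W(22)+U(20): 42≡16 → Q
F(5)+I(8): 13 → N
T(19)+W(22): 41≡15 → P

GVLEFZFQJXDQNP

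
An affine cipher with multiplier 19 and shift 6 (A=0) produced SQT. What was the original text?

CGN

The inverse of 19 mod 26 is 11, since 19·11=209≡1. Apply D(y)=11·(y−6) mod 26:
S(18): 11·(18−6)=132≡2 → C
Q(16): 11·(16−6)=110≡6 → G
T(19): 11·(19−6)=143≡13 → N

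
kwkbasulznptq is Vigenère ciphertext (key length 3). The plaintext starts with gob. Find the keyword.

Subtract each crib letter from the matching ciphertext letter (mod 26):
k(10)−g(6)=4 → e
w(22)−o(14)=8 → i
k(10)−b(1)=9 → j

eij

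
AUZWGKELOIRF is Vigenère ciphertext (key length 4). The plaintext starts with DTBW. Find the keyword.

XBYA

Subtract each crib letter from the matching ciphertext letter (mod 26):
A(0)−D(3)=-3≡23 → X
U(20)−T(19)=1 → B
Z(25)−B(1)=24 → Y
W(22)−W(22)=0 → A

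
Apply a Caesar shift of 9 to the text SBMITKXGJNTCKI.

S(18): 18+9=27≡1 → B
B(1): 1+9=10 → K
M(12): 12+9=21 → V
I(8): 8+9=17 → R
T(19): 19+9=28≡2 → C
K(10): 10+9=19 → T
X(23): 23+9=32≡6 → G
G(6): 6+9=15 → P
J(9): 9+9=18 → S
N(13): 13+9=22 → W
T(19): 19+9=28≡2 → C
C(2): 2+9=11 → L
K(10): 10+9=19 → T
I(8): 8+9=17 → R

BKVRCTGPSWCLTR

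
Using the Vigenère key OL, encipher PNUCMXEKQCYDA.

Repeat the key across the message: OLOLOLOLOLOLO
P(15)+O(14): 29≡3 → D
N(13)+L(11): 24 → Y
U(20)+O(14): 34≡8 → I
C(2)+L(11): 13 → N
M(12)+O(14): 26≡0 → A
X(23)+L(11): 34≡8 → I
E(4)+O(14): 18 → S
K(10)+L(11): 21 → V
Q(16)+O(14): 30≡4 → E
C(2)+L(11): 13 → N
Y(24)+O(14): 38≡12 → M
D(3)+L(11): 14 → O
A(0)+O(14): 14 → O

DYINAISVENMOO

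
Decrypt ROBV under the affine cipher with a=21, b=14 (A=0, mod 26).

The inverse of 21 mod 26 is 5, since 21·5=105≡1. Apply D(y)=5·(y−14) mod 26:
R(17): 5·(17−14)=15 → P
O(14): 5·(14−14)=0 → A
B(1): 5·(1−14)=-65≡13 → N
V(21): 5·(21−14)=35≡9 → J

PANJ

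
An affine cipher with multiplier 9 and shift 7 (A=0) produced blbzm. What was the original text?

imicp

The inverse of 9 mod 26 is 3, since 9·3=27≡1. Apply D(y)=3·(y−7) mod 26:
b(1): 3·(1−7)=-18≡8 → i
l(11): 3·(11−7)=12 → m
b(1): 3·(1−7)=-18≡8 → i
z(25): 3·(25−7)=54≡2 → c
m(12): 3·(12−7)=15 → p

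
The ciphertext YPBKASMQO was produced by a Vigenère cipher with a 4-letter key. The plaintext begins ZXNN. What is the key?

Subtract each crib letter from the matching ciphertext letter (mod 26):
Y(24)−Z(25)=-1≡25 → Z
P(15)−X(23)=-8≡18 → S
B(1)−N(13)=-12≡14 → O
K(10)−N(13)=-3≡23 → X

ZSOX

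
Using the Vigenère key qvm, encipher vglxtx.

lbxnoj

Repeat the key across the message: qvmqvm
v(21)+q(16): 37≡11 → l
g(6)+v(21): 27≡1 → b
l(11)+m(12): 23 → x
x(23)+q(16): 39≡13 → n
t(19)+v(21): 40≡14 → o
x(23)+m(12): 35≡9 → j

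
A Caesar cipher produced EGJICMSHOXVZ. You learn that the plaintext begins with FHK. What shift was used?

From the crib: E(4)−F(5)=-1≡25, so the shift is 25.

25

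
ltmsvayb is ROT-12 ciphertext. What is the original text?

l(11): 11−12=-1≡25 → z
t(19): 19−12=7 → h
m(12): 12−12=0 → a
s(18): 18−12=6 → g
v(21): 21−12=9 → j
a(0): 0−12=-12≡14 → o
y(24): 24−12=12 → m
b(1): 1−12=-11≡15 → p

zhagjomp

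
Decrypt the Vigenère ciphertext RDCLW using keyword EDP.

NANHT

Repeat the key across the ciphertext: EDPED
R(17)−E(4): 13 → N
D(3)−D(3): 0 → A
C(2)−P(15): -13≡13 → N
L(11)−E(4): 7 → H
W(22)−D(3): 19 → T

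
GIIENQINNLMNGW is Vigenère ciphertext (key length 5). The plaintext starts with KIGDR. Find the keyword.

WACBW

Subtract each crib letter from the matching ciphertext letter (mod 26):
G(6)−K(10)=-4≡22 → W
I(8)−I(8)=0 → A
I(8)−G(6)=2 → C
E(4)−D(3)=1 → B
N(13)−R(17)=-4≡22 → W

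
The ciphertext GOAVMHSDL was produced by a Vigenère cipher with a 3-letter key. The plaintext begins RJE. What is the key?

Subtract each crib letter from the matching ciphertext letter (mod 26):
G(6)−R(17)=-11≡15 → P
O(14)−J(9)=5 → F
A(0)−E(4)=-4≡22 → W

PFW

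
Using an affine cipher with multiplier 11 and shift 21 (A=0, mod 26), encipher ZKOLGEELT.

Z(25): 11·25+21=296≡10 → K
K(10): 11·10+21=131≡1 → B
O(14): 11·14+21=175≡19 → T
L(11): 11·11+21=142≡12 → M
G(6): 11·6+21=87≡9 → J
E(4): 11·4+21=65≡13 → N
E(4): 11·4+21=65≡13 → N
L(11): 11·11+21=142≡12 → M
T(19): 11·19+21=230≡22 → W

KBTMJNNMW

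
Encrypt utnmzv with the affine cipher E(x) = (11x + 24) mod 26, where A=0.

u(20): 11·20+24=244≡10 → k
t(19): 11·19+24=233≡25 → z
n(13): 11·13+24=167≡11 → l
m(12): 11·12+24=156≡0 → a
z(25): 11·25+24=299≡13 → n
v(21): 11·21+24=255≡21 → v

kzlanv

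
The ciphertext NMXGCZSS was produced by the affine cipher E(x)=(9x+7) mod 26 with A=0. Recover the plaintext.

The inverse of 9 mod 26 is 3, since 9·3=27≡1. Apply D(y)=3·(y−7) mod 26:
N(13): 3·(13−7)=18 → S
M(12): 3·(12−7)=15 → P
X(23): 3·(23−7)=48≡22 → W
G(6): 3·(6−7)=-3≡23 → X
C(2): 3·(2−7)=-15≡11 → L
Z(25): 3·(25−7)=54≡2 → C
S(18): 3·(18−7)=33≡7 → H
S(18): 3·(18−7)=33≡7 → H

SPWXLCHH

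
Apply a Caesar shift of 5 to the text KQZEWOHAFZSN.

K(10): 10+5=15 → P
Q(16): 16+5=21 → V
Z(25): 25+5=30≡4 → E
E(4): 4+5=9 → J
W(22): 22+5=27≡1 → B
O(14): 14+5=19 → T
H(7): 7+5=12 → M
A(0): 0+5=5 → F
F(5): 5+5=10 → K
Z(25): 25+5=30≡4 → E
S(18): 18+5=23 → X
N(13): 13+5=18 → S

PVEJBTMFKEXS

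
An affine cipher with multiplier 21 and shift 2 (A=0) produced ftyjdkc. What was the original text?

phgjfoa

The inverse of 21 mod 26 is 5, since 21·5=105≡1. Apply D(y)=5·(y−2) mod 26:
f(5): 5·(5−2)=15 → p
t(19): 5·(19−2)=85≡7 → h
y(24): 5·(24−2)=110≡6 → g
j(9): 5·(9−2)=35≡9 → j
d(3): 5·(3−2)=5 → f
k(10): 5·(10−2)=40≡14 → o
c(2): 5·(2−2)=0 → a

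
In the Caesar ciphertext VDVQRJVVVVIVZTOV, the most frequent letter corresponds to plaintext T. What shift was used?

The most frequent ciphertext letter is V (appears 8 times).
V is position 21; T is position 19.
Shift = 2.

2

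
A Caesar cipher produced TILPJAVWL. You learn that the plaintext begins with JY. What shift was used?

From the crib: T(19)−J(9)=10, so the shift is 10.

10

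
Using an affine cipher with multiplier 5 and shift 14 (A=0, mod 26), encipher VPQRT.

PLQVF

V(21): 5·21+14=119≡15 → P
P(15): 5·15+14=89≡11 → L
Q(16): 5·16+14=94≡16 → Q
R(17): 5·17+14=99≡21 → V
T(19): 5·19+14=109≡5 → F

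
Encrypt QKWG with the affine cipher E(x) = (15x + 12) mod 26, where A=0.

SGEY

Q(16): 15·16+12=252≡18 → S
K(10): 15·10+12=162≡6 → G
W(22): 15·22+12=342≡4 → E
G(6): 15·6+12=102≡24 → Y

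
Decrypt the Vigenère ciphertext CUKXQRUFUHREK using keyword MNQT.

Repeat the key across the ciphertext: MNQTMNQTMNQTM
C(2)−M(12): -10≡16 → Q
U(20)−N(13): 7 → H
K(10)−Q(16): -6≡20 → U
X(23)−T(19): 4 → E
Q(16)−M(12): 4 → E
R(17)−N(13): 4 → E
U(20)−Q(16): 4 → E
F(5)−T(19): -14≡12 → M
U(20)−M(12): 8 → I
H(7)−N(13): -6≡20 → U
R(17)−Q(16): 1 → B
E(4)−T(19): -15≡11 → L
K(10)−M(12): -2≡24 → Y

QHUEEEEMIUBLY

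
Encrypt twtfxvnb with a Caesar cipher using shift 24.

t(19): 19+24=43≡17 → r
w(22): 22+24=46≡20 → u
t(19): 19+24=43≡17 → r
f(5): 5+24=29≡3 → d
x(23): 23+24=47≡21 → v
v(21): 21+24=45≡19 → t
n(13): 13+24=37≡11 → l
b(1): 1+24=25 → z

rurdvtlz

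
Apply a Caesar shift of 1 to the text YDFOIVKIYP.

Y(24): 24+1=25 → Z
D(3): 3+1=4 → E
F(5): 5+1=6 → G
O(14): 14+1=15 → P
I(8): 8+1=9 → J
V(21): 21+1=22 → W
K(10): 10+1=11 → L
I(8): 8+1=9 → J
Y(24): 24+1=25 → Z
P(15): 15+1=16 → Q

ZEGPJWLJZQ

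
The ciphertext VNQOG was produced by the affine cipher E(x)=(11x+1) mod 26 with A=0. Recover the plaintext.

The inverse of 11 mod 26 is 19, since 11·19=209≡1. Apply D(y)=19·(y−1) mod 26:
V(21): 19·(21−1)=380≡16 → Q
N(13): 19·(13−1)=228≡20 → U
Q(16): 19·(16−1)=285≡25 → Z
O(14): 19·(14−1)=247≡13 → N
G(6): 19·(6−1)=95≡17 → R

QUZNR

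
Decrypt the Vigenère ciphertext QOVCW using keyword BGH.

PIOBQ

Repeat the key across the ciphertext: BGHBG
Q(16)−B(1): 15 → P
O(14)−G(6): 8 → I
V(21)−H(7): 14 → O
C(2)−B(1): 1 → B
W(22)−G(6): 16 → Q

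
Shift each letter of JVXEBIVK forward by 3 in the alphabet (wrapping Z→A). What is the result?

MYAHELYN

J(9): 9+3=12 → M
V(21): 21+3=24 → Y
X(23): 23+3=26≡0 → A
E(4): 4+3=7 → H
B(1): 1+3=4 → E
I(8): 8+3=11 → L
V(21): 21+3=24 → Y
K(10): 10+3=13 → N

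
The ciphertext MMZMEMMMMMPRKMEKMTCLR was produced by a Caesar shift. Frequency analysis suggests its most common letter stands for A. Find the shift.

The most frequent ciphertext letter is M (appears 10 times).
M is position 12; A is position 0.
Shift = 12.

12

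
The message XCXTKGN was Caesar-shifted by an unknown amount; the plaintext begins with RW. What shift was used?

From the crib: X(23)−R(17)=6, so the shift is 6.

6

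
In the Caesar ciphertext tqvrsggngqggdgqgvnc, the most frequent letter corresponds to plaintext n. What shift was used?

The most frequent ciphertext letter is g (appears 7 times).
g is position 6; n is position 13.
Shift = -7≡19.

19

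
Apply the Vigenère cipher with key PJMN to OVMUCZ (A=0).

DEYHRI

Repeat the key across the message: PJMNPJ
O(14)+P(15): 29≡3 → D
V(21)+J(9): 30≡4 → E
M(12)+M(12): 24 → Y
U(20)+N(13): 33≡7 → H
C(2)+P(15): 17 → R
Z(25)+J(9): 34≡8 → I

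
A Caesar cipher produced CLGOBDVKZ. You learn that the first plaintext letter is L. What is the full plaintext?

From the crib: C(2)−L(11)=-9≡17, so the shift is 17.
Subtract 17 from each ciphertext letter:
C(2): 2−17=-15≡11 → L
L(11): 11−17=-6≡20 → U
G(6): 6−17=-11≡15 → P
O(14): 14−17=-3≡23 → X
B(1): 1−17=-16≡10 → K
D(3): 3−17=-14≡12 → M
V(21): 21−17=4 → E
K(10): 10−17=-7≡19 → T
Z(25): 25−17=8 → I

LUPXKMETI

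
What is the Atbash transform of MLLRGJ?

M(12) → N(13)
L(11) → O(14)
L(11) → O(14)
R(17) → I(8)
G(6) → T(19)
J(9) → Q(16)

NOOITQ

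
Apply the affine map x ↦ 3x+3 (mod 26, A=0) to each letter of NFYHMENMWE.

N(13): 3·13+3=42≡16 → Q
F(5): 3·5+3=18 → S
Y(24): 3·24+3=75≡23 → X
H(7): 3·7+3=24 → Y
M(12): 3·12+3=39≡13 → N
E(4): 3·4+3=15 → P
N(13): 3·13+3=42≡16 → Q
M(12): 3·12+3=39≡13 → N
W(22): 3·22+3=69≡17 → R
E(4): 3·4+3=15 → P

QSXYNPQNRP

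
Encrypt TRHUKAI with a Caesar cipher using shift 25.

T(19): 19+25=44≡18 → S
R(17): 17+25=42≡16 → Q
H(7): 7+25=32≡6 → G
U(20): 20+25=45≡19 → T
K(10): 10+25=35≡9 → J
A(0): 0+25=25 → Z
I(8): 8+25=33≡7 → H

SQGTJZH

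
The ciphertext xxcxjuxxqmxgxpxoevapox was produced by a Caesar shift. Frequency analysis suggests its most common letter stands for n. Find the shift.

10

The most frequent ciphertext letter is x (appears 9 times).
x is position 23; n is position 13.
Shift = 10.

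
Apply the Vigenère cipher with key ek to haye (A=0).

Repeat the key across the message: ekek
h(7)+e(4): 11 → l
a(0)+k(10): 10 → k
y(24)+e(4): 28≡2 → c
e(4)+k(10): 14 → o

lkco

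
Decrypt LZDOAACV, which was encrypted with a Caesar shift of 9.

L(11): 11−9=2 → C
Z(25): 25−9=16 → Q
D(3): 3−9=-6≡20 → U
O(14): 14−9=5 → F
A(0): 0−9=-9≡17 → R
A(0): 0−9=-9≡17 → R
C(2): 2−9=-7≡19 → T
V(21): 21−9=12 → M

CQUFRRTM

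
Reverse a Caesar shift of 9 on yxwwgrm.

y(24): 24−9=15 → p
x(23): 23−9=14 → o
w(22): 22−9=13 → n
w(22): 22−9=13 → n
g(6): 6−9=-3≡23 → x
r(17): 17−9=8 → i
m(12): 12−9=3 → d

ponnxid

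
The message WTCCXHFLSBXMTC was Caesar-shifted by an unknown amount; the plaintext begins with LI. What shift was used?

From the crib: W(22)−L(11)=11, so the shift is 11.

11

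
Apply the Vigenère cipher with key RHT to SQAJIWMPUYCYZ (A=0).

Repeat the key across the message: RHTRHTRHTRHTR
S(18)+R(17): 35≡9 → J
Q(16)+H(7): 23 → X
A(0)+T(19): 19 → T
J(9)+R(17): 26≡0 → A
I(8)+H(7): 15 → P
W(22)+T(19): 41≡15 → P
M(12)+R(17): 29≡3 → D
P(15)+H(7): 22 → W
U(20)+T(19): 39≡13 → N
Y(24)+R(17): 41≡15 → P
C(2)+H(7): 9 → J
Y(24)+T(19): 43≡17 → R
Z(25)+R(17): 42≡16 → Q

JXTAPPDWNPJRQ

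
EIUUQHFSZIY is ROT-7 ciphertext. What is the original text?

E(4): 4−7=-3≡23 → X
I(8): 8−7=1 → B
U(20): 20−7=13 → N
U(20): 20−7=13 → N
Q(16): 16−7=9 → J
H(7): 7−7=0 → A
F(5): 5−7=-2≡24 → Y
S(18): 18−7=11 → L
Z(25): 25−7=18 → S
I(8): 8−7=1 → B
Y(24): 24−7=17 → R

XBNNJAYLSBR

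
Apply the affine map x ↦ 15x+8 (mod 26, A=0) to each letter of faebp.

fiqxz

f(5): 15·5+8=83≡5 → f
a(0): 15·0+8=8 → i
e(4): 15·4+8=68≡16 → q
b(1): 15·1+8=23 → x
p(15): 15·15+8=233≡25 → z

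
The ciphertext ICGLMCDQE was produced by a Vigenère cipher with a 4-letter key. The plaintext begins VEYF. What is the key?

Subtract each crib letter from the matching ciphertext letter (mod 26):
I(8)−V(21)=-13≡13 → N
C(2)−E(4)=-2≡24 → Y
G(6)−Y(24)=-18≡8 → I
L(11)−F(5)=6 → G

NYIG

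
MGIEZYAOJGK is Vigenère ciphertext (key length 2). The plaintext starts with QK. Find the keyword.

Subtract each crib letter from the matching ciphertext letter (mod 26):
M(12)−Q(16)=-4≡22 → W
G(6)−K(10)=-4≡22 → W

WW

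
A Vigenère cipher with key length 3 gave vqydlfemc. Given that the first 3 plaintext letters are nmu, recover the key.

Subtract each crib letter from the matching ciphertext letter (mod 26):
v(21)−n(13)=8 → i
q(16)−m(12)=4 → e
y(24)−u(20)=4 → e

iee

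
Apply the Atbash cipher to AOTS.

A(0) → Z(25)
O(14) → L(11)
T(19) → G(6)
S(18) → H(7)

ZLGH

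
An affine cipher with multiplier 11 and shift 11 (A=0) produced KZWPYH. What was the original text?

HGBYNC

The inverse of 11 mod 26 is 19, since 11·19=209≡1. Apply D(y)=19·(y−11) mod 26:
K(10): 19·(10−11)=-19≡7 → H
Z(25): 19·(25−11)=266≡6 → G
W(22): 19·(22−11)=209≡1 → B
P(15): 19·(15−11)=76≡24 → Y
Y(24): 19·(24−11)=247≡13 → N
H(7): 19·(7−11)=-76≡2 → C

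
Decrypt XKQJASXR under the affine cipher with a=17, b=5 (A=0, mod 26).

The inverse of 17 mod 26 is 23, since 17·23=391≡1. Apply D(y)=23·(y−5) mod 26:
X(23): 23·(23−5)=414≡24 → Y
K(10): 23·(10−5)=115≡11 → L
Q(16): 23·(16−5)=253≡19 → T
J(9): 23·(9−5)=92≡14 → O
A(0): 23·(0−5)=-115≡15 → P
S(18): 23·(18−5)=299≡13 → N
X(23): 23·(23−5)=414≡24 → Y
R(17): 23·(17−5)=276≡16 → Q

YLTOPNYQ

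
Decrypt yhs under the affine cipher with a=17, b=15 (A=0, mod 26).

zyr

The inverse of 17 mod 26 is 23, since 17·23=391≡1. Apply D(y)=23·(y−15) mod 26:
y(24): 23·(24−15)=207≡25 → z
h(7): 23·(7−15)=-184≡24 → y
s(18): 23·(18−15)=69≡17 → r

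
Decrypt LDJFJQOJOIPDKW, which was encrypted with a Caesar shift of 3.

IAGCGNLGLFMAHT

L(11): 11−3=8 → I
D(3): 3−3=0 → A
J(9): 9−3=6 → G
F(5): 5−3=2 → C
J(9): 9−3=6 → G
Q(16): 16−3=13 → N
O(14): 14−3=11 → L
J(9): 9−3=6 → G
O(14): 14−3=11 → L
I(8): 8−3=5 → F
P(15): 15−3=12 → M
D(3): 3−3=0 → A
K(10): 10−3=7 → H
W(22): 22−3=19 → T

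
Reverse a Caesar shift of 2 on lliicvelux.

l(11): 11−2=9 → j
l(11): 11−2=9 → j
i(8): 8−2=6 → g
i(8): 8−2=6 → g
c(2): 2−2=0 → a
v(21): 21−2=19 → t
e(4): 4−2=2 → c
l(11): 11−2=9 → j
u(20): 20−2=18 → s
x(23): 23−2=21 → v

jjggatcjsv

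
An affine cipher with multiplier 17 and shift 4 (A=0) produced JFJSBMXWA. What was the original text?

LXLKJCVYM

The inverse of 17 mod 26 is 23, since 17·23=391≡1. Apply D(y)=23·(y−4) mod 26:
J(9): 23·(9−4)=115≡11 → L
F(5): 23·(5−4)=23 → X
J(9): 23·(9−4)=115≡11 → L
S(18): 23·(18−4)=322≡10 → K
B(1): 23·(1−4)=-69≡9 → J
M(12): 23·(12−4)=184≡2 → C
X(23): 23·(23−4)=437≡21 → V
W(22): 23·(22−4)=414≡24 → Y
A(0): 23·(0−4)=-92≡12 → M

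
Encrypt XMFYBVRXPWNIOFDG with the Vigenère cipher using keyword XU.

Repeat the key across the message: XUXUXUXUXUXUXUXU
X(23)+X(23): 46≡20 → U
M(12)+U(20): 32≡6 → G
F(5)+X(23): 28≡2 → C
Y(24)+U(20): 44≡18 → S
B(1)+X(23): 24 → Y
V(21)+U(20): 41≡15 → P
R(17)+X(23): 40≡14 → O
X(23)+U(20): 43≡17 → R
P(15)+X(23): 38≡12 → M
W(22)+U(20): 42≡16 → Q
N(13)+X(23): 36≡10 → K
I(8)+U(20): 28≡2 → C
O(14)+X(23): 37≡11 → L
F(5)+U(20): 25 → Z
D(3)+X(23): 26≡0 → A
G(6)+U(20): 26≡0 → A

UGCSYPORMQKCLZAA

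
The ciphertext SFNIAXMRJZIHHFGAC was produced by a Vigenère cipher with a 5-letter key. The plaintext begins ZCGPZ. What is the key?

Subtract each crib letter from the matching ciphertext letter (mod 26):
S(18)−Z(25)=-7≡19 → T
F(5)−C(2)=3 → D
N(13)−G(6)=7 → H
I(8)−P(15)=-7≡19 → T
A(0)−Z(25)=-25≡1 → B

TDHTB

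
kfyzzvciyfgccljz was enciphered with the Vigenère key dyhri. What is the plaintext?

Repeat the key across the ciphertext: dyhridyhridyhrid
k(10)−d(3): 7 → h
f(5)−y(24): -19≡7 → h
y(24)−h(7): 17 → r
z(25)−r(17): 8 → i
z(25)−i(8): 17 → r
v(21)−d(3): 18 → s
c(2)−y(24): -22≡4 → e
i(8)−h(7): 1 → b
y(24)−r(17): 7 → h
f(5)−i(8): -3≡23 → x
g(6)−d(3): 3 → d
c(2)−y(24): -22≡4 → e
c(2)−h(7): -5≡21 → v
l(11)−r(17): -6≡20 → u
j(9)−i(8): 1 → b
z(25)−d(3): 22 → w

hhrirsebhxdevubw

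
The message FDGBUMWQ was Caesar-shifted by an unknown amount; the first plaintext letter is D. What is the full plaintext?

From the crib: F(5)−D(3)=2, so the shift is 2.
Subtract 2 from each ciphertext letter:
F(5): 5−2=3 → D
D(3): 3−2=1 → B
G(6): 6−2=4 → E
B(1): 1−2=-1≡25 → Z
U(20): 20−2=18 → S
M(12): 12−2=10 → K
W(22): 22−2=20 → U
Q(16): 16−2=14 → O

DBEZSKUO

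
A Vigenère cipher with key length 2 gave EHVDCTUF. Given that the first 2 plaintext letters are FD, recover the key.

ZE

Subtract each crib letter from the matching ciphertext letter (mod 26):
E(4)−F(5)=-1≡25 → Z
H(7)−D(3)=4 → E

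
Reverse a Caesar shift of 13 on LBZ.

YOM

L(11): 11−13=-2≡24 → Y
B(1): 1−13=-12≡14 → O
Z(25): 25−13=12 → M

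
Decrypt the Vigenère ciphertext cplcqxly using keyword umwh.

Repeat the key across the ciphertext: umwhumwh
c(2)−u(20): -18≡8 → i
p(15)−m(12): 3 → d
l(11)−w(22): -11≡15 → p
c(2)−h(7): -5≡21 → v
q(16)−u(20): -4≡22 → w
x(23)−m(12): 11 → l
l(11)−w(22): -11≡15 → p
y(24)−h(7): 17 → r

idpvwlpr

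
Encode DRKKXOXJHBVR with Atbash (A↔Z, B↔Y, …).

WIPPCLCQSYEI

D(3) → W(22)
R(17) → I(8)
K(10) → P(15)
K(10) → P(15)
X(23) → C(2)
O(14) → L(11)
X(23) → C(2)
J(9) → Q(16)
H(7) → S(18)
B(1) → Y(24)
V(21) → E(4)
R(17) → I(8)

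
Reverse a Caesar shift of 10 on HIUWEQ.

H(7): 7−10=-3≡23 → X
I(8): 8−10=-2≡24 → Y
U(20): 20−10=10 → K
W(22): 22−10=12 → M
E(4): 4−10=-6≡20 → U
Q(16): 16−10=6 → G

XYKMUG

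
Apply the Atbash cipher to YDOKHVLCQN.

BWLPSEOXJM

Y(24) → B(1)
D(3) → W(22)
O(14) → L(11)
K(10) → P(15)
H(7) → S(18)
V(21) → E(4)
L(11) → O(14)
C(2) → X(23)
Q(16) → J(9)
N(13) → M(12)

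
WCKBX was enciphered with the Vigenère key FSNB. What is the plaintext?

RKXAS

Repeat the key across the ciphertext: FSNBF
W(22)−F(5): 17 → R
C(2)−S(18): -16≡10 → K
K(10)−N(13): -3≡23 → X
B(1)−B(1): 0 → A
X(23)−F(5): 18 → S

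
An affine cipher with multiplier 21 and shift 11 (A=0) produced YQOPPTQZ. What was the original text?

NZPUUOZS

The inverse of 21 mod 26 is 5, since 21·5=105≡1. Apply D(y)=5·(y−11) mod 26:
Y(24): 5·(24−11)=65≡13 → N
Q(16): 5·(16−11)=25 → Z
O(14): 5·(14−11)=15 → P
P(15): 5·(15−11)=20 → U
P(15): 5·(15−11)=20 → U
T(19): 5·(19−11)=40≡14 → O
Q(16): 5·(16−11)=25 → Z
Z(25): 5·(25−11)=70≡18 → S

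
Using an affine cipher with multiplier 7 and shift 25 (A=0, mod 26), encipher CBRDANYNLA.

C(2): 7·2+25=39≡13 → N
B(1): 7·1+25=32≡6 → G
R(17): 7·17+25=144≡14 → O
D(3): 7·3+25=46≡20 → U
A(0): 7·0+25=25 → Z
N(13): 7·13+25=116≡12 → M
Y(24): 7·24+25=193≡11 → L
N(13): 7·13+25=116≡12 → M
L(11): 7·11+25=102≡24 → Y
A(0): 7·0+25=25 → Z

NGOUZMLMYZ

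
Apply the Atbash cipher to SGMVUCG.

HTNEFXT

S(18) → H(7)
G(6) → T(19)
M(12) → N(13)
V(21) → E(4)
U(20) → F(5)
C(2) → X(23)
G(6) → T(19)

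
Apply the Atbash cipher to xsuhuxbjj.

chfsfcyqq

x(23) → c(2)
s(18) → h(7)
u(20) → f(5)
h(7) → s(18)
u(20) → f(5)
x(23) → c(2)
b(1) → y(24)
j(9) → q(16)
j(9) → q(16)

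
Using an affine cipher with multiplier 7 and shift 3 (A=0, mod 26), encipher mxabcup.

m(12): 7·12+3=87≡9 → j
x(23): 7·23+3=164≡8 → i
a(0): 7·0+3=3 → d
b(1): 7·1+3=10 → k
c(2): 7·2+3=17 → r
u(20): 7·20+3=143≡13 → n
p(15): 7·15+3=108≡4 → e

jidkrne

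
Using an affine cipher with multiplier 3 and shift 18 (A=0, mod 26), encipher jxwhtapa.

tjgnxsls

j(9): 3·9+18=45≡19 → t
x(23): 3·23+18=87≡9 → j
w(22): 3·22+18=84≡6 → g
h(7): 3·7+18=39≡13 → n
t(19): 3·19+18=75≡23 → x
a(0): 3·0+18=18 → s
p(15): 3·15+18=63≡11 → l
a(0): 3·0+18=18 → s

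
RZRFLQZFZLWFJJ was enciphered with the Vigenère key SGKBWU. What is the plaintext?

ZTHEPWHZPKALRD

Repeat the key across the ciphertext: SGKBWUSGKBWUSG
R(17)−S(18): -1≡25 → Z
Z(25)−G(6): 19 → T
R(17)−K(10): 7 → H
F(5)−B(1): 4 → E
L(11)−W(22): -11≡15 → P
Q(16)−U(20): -4≡22 → W
Z(25)−S(18): 7 → H
F(5)−G(6): -1≡25 → Z
Z(25)−K(10): 15 → P
L(11)−B(1): 10 → K
W(22)−W(22): 0 → A
F(5)−U(20): -15≡11 → L
J(9)−S(18): -9≡17 → R
J(9)−G(6): 3 → D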